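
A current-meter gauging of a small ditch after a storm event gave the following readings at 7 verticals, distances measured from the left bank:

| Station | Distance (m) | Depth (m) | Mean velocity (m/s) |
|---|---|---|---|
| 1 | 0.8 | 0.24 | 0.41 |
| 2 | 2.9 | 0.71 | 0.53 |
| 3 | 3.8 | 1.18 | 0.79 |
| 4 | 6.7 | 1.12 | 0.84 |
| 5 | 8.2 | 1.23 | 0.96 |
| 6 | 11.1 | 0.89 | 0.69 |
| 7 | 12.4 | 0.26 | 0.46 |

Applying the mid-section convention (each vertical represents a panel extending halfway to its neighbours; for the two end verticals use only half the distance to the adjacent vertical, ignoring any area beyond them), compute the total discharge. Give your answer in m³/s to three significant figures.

8.47 m³/s

w_1 = (2.9 − 0.8)/2 = 1.05 m; q_1 = 0.41 × 0.24 × 1.05 = 0.1033 m³/s
w_2 = (3.8 − 0.8)/2 = 1.5 m; q_2 = 0.53 × 0.71 × 1.5 = 0.5645 m³/s
w_3 = (6.7 − 2.9)/2 = 1.9 m; q_3 = 0.79 × 1.18 × 1.9 = 1.771 m³/s
w_4 = (8.2 − 3.8)/2 = 2.2 m; q_4 = 0.84 × 1.12 × 2.2 = 2.070 m³/s
w_5 = (11.1 − 6.7)/2 = 2.2 m; q_5 = 0.96 × 1.23 × 2.2 = 2.598 m³/s
w_6 = (12.4 − 8.2)/2 = 2.1 m; q_6 = 0.69 × 0.89 × 2.1 = 1.290 m³/s
w_7 = (12.4 − 11.1)/2 = 0.65 m; q_7 = 0.46 × 0.26 × 0.65 = 0.07774 m³/s
Q = Σ qᵢ = 8.474 m³/s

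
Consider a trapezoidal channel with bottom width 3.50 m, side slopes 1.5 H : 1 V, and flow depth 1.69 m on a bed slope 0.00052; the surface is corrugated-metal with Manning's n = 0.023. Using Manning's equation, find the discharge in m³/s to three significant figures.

A = (b + z·y)·y = (3.50 + 1.5×1.69)×1.69 = 10.20 m²
P = b + 2y√(1+z²) = 3.50 + 2×1.69×√(1+1.5²) = 9.593 m
R = A/P = 10.20/9.593 = 1.063 m
Q = (1/n)·A·R^(2/3)·S^(1/2) = (1/0.023) × 10.20 × 1.063^(2/3) × 0.00052^(1/2) = 10.53 m³/s

10.5 m³/s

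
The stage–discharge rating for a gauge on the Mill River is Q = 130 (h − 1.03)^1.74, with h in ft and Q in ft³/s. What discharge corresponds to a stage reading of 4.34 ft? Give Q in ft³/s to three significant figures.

Q = 130 × (4.34 − 1.03)^1.74 = 130 × 3.31^1.74 = 1043 ft³/s

1040 ft³/s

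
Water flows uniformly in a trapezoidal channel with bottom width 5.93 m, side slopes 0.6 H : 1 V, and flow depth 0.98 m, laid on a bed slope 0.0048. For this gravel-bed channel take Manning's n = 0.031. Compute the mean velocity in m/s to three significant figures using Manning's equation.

1.89 m/s

A = (b + z·y)·y = (5.93 + 0.6×0.98)×0.98 = 6.388 m²
P = b + 2y√(1+z²) = 5.93 + 2×0.98×√(1+0.6²) = 8.216 m
R = A/P = 6.388/8.216 = 0.7775 m
Q = (1/n)·A·R^(2/3)·S^(1/2) = (1/0.031) × 6.388 × 0.7775^(2/3) × 0.0048^(1/2) = 12.07 m³/s
V = Q/A = 12.07/6.388 = 1.890 m/s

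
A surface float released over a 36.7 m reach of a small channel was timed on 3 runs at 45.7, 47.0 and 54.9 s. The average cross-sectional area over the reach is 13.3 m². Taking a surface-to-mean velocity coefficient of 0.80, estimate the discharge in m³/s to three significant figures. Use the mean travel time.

t̄ = (45.7 + 47.0 + 54.9) / 3 = 49.2 s
v_surface = L / t̄ = 36.7 / 49.2 = 0.7459 m/s
v_mean = 0.80 × 0.7459 = 0.5967 m/s
Q = A × v_mean = 13.3 × 0.5967 = 7.937 m³/s

7.94 m³/s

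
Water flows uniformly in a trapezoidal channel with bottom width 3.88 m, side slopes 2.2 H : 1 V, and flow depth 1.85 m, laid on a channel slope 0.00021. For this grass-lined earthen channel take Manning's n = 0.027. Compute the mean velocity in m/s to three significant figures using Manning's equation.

A = (b + z·y)·y = (3.88 + 2.2×1.85)×1.85 = 14.71 m²
P = b + 2y√(1+z²) = 3.88 + 2×1.85×√(1+2.2²) = 12.82 m
R = A/P = 14.71/12.82 = 1.147 m
Q = (1/n)·A·R^(2/3)·S^(1/2) = (1/0.027) × 14.71 × 1.147^(2/3) × 0.00021^(1/2) = 8.650 m³/s
V = Q/A = 8.650/14.71 = 0.5881 m/s

0.588 m/s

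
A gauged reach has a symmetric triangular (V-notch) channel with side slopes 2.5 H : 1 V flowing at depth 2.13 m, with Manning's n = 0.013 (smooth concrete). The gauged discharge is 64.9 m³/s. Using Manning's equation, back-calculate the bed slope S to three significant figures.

A = z·y² = 2.5×2.13² = 11.34 m²
P = 2y√(1+z²) = 2×2.13×√(1+2.5²) = 11.47 m
R = A/P = 11.34/11.47 = 0.9888 m
S = (Q·n / (1·A·R^(2/3)))² = (64.9×0.013 / (1×11.34×0.9925))² = 0.005617

0.00562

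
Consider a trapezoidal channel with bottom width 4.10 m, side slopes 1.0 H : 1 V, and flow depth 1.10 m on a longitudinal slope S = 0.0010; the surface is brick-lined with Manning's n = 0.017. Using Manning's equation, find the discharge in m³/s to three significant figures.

9.12 m³/s

A = (b + z·y)·y = (4.10 + 1.0×1.10)×1.10 = 5.720 m²
P = b + 2y√(1+z²) = 4.10 + 2×1.10×√(1+1.0²) = 7.211 m
R = A/P = 5.720/7.211 = 0.7932 m
Q = (1/n)·A·R^(2/3)·S^(1/2) = (1/0.017) × 5.720 × 0.7932^(2/3) × 0.0010^(1/2) = 9.117 m³/s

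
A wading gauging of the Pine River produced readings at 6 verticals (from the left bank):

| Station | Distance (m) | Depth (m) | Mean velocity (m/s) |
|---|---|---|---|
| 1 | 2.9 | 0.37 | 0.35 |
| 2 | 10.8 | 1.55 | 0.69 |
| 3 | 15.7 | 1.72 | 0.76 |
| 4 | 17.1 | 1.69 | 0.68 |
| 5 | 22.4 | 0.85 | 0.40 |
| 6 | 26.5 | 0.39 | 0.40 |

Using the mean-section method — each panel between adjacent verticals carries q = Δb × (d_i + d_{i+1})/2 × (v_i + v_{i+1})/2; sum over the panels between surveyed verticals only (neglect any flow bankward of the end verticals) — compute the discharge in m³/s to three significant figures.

16.1 m³/s

Panel 1-2: Δb = 7.9 m, d̄ = (0.37+1.55)/2 = 0.96, v̄ = (0.35+0.69)/2 = 0.52 → q = 7.9×0.96×0.52 = 3.944 m³/s
Panel 2-3: Δb = 4.9 m, d̄ = (1.55+1.72)/2 = 1.635, v̄ = (0.69+0.76)/2 = 0.725 → q = 4.9×1.635×0.725 = 5.808 m³/s
Panel 3-4: Δb = 1.4 m, d̄ = (1.72+1.69)/2 = 1.705, v̄ = (0.76+0.68)/2 = 0.72 → q = 1.4×1.705×0.72 = 1.719 m³/s
Panel 4-5: Δb = 5.3 m, d̄ = (1.69+0.85)/2 = 1.27, v̄ = (0.68+0.40)/2 = 0.54 → q = 5.3×1.27×0.54 = 3.635 m³/s
Panel 5-6: Δb = 4.1 m, d̄ = (0.85+0.39)/2 = 0.62, v̄ = (0.40+0.40)/2 = 0.4 → q = 4.1×0.62×0.4 = 1.017 m³/s
Q = Σ q = 16.12 m³/s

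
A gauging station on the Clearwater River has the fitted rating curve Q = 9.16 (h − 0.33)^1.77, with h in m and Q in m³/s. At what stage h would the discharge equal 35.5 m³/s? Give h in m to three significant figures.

h − h₀ = (Q/C)^(1/b) = (35.5/9.16)^(1/1.77) = 2.150 m
h = 0.33 + 2.150 = 2.480 m

2.48 m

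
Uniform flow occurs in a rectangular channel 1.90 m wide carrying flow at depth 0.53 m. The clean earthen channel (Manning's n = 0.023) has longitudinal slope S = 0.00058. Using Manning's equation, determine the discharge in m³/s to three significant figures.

A = b·y = 1.90 × 0.53 = 1.007 m²
P = b + 2y = 1.90 + 2×0.53 = 2.960 m
R = A/P = 1.007/2.960 = 0.3402 m
Q = (1/n)·A·R^(2/3)·S^(1/2) = (1/0.023) × 1.007 × 0.3402^(2/3) × 0.00058^(1/2) = 0.5139 m³/s

0.514 m³/s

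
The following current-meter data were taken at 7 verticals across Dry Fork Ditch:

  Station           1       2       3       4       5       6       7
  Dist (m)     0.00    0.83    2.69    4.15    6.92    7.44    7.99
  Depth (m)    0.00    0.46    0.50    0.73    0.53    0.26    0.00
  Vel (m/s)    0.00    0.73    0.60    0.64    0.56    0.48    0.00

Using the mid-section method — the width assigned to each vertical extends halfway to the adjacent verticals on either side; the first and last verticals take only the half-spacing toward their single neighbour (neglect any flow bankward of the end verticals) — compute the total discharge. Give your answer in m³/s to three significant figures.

w_2 = (2.69 − 0.00)/2 = 1.345 m; q_2 = 0.73 × 0.46 × 1.345 = 0.4517 m³/s
w_3 = (4.15 − 0.83)/2 = 1.66 m; q_3 = 0.60 × 0.50 × 1.66 = 0.4980 m³/s
w_4 = (6.92 − 2.69)/2 = 2.115 m; q_4 = 0.64 × 0.73 × 2.115 = 0.9881 m³/s
w_5 = (7.44 − 4.15)/2 = 1.645 m; q_5 = 0.56 × 0.53 × 1.645 = 0.4882 m³/s
w_6 = (7.99 − 6.92)/2 = 0.535 m; q_6 = 0.48 × 0.26 × 0.535 = 0.06677 m³/s
Stations 1, 7 contribute zero (depth or velocity is 0).
Q = Σ qᵢ = 2.493 m³/s

2.49 m³/s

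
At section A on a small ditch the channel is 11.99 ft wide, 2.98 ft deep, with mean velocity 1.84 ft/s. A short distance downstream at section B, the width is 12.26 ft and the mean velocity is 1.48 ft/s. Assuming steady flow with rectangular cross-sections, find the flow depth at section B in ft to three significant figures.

Q = A₁V₁ = (11.99×2.98) × 1.84 = 65.74 ft³/s
d₂ = Q/(b₂ V₂) = 65.74/(12.26×1.48) = 3.623 ft

3.62 ft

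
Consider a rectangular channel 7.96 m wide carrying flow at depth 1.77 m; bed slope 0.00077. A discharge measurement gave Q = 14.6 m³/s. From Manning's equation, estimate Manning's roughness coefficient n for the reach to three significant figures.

A = b·y = 7.96 × 1.77 = 14.09 m²
P = b + 2y = 7.96 + 2×1.77 = 11.50 m
R = A/P = 14.09/11.50 = 1.225 m
n = (1/Q)·A·R^(2/3)·S^(1/2) = (1/14.6) × 14.09 × 1.145 × 0.02775 = 0.03066

0.0307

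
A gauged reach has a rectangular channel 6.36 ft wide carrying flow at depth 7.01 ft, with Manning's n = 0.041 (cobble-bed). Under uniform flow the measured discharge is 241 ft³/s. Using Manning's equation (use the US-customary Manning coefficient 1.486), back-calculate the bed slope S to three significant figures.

A = b·y = 6.36 × 7.01 = 44.58 ft²
P = b + 2y = 6.36 + 2×7.01 = 20.38 ft
R = A/P = 44.58/20.38 = 2.188 ft
S = (Q·n / (1.486·A·R^(2/3)))² = (241×0.041 / (1.486×44.58×1.685))² = 0.007833

0.00783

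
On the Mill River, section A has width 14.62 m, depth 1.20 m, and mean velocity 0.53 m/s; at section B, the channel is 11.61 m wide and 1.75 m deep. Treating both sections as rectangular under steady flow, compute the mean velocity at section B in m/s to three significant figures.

0.458 m/s

Q = A₁V₁ = (14.62×1.20) × 0.53 = 9.298 m³/s
A₂ = 11.61 × 1.75 = 20.32 m²
V₂ = Q/A₂ = 9.298/20.32 = 0.4577 m/s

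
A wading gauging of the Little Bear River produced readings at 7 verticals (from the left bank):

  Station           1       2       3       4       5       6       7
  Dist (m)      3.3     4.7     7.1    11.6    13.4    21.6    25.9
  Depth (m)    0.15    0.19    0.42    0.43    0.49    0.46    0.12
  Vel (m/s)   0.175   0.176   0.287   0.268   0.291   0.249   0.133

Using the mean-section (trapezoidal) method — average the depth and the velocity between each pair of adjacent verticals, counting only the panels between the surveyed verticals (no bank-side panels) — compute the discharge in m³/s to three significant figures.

2.26 m³/s

Panel 1-2: Δb = 1.4 m, d̄ = (0.15+0.19)/2 = 0.17, v̄ = (0.175+0.176)/2 = 0.1755 → q = 1.4×0.17×0.1755 = 0.04177 m³/s
Panel 2-3: Δb = 2.4 m, d̄ = (0.19+0.42)/2 = 0.305, v̄ = (0.176+0.287)/2 = 0.2315 → q = 2.4×0.305×0.2315 = 0.1695 m³/s
Panel 3-4: Δb = 4.5 m, d̄ = (0.42+0.43)/2 = 0.425, v̄ = (0.287+0.268)/2 = 0.2775 → q = 4.5×0.425×0.2775 = 0.5307 m³/s
Panel 4-5: Δb = 1.8 m, d̄ = (0.43+0.49)/2 = 0.46, v̄ = (0.268+0.291)/2 = 0.2795 → q = 1.8×0.46×0.2795 = 0.2314 m³/s
Panel 5-6: Δb = 8.2 m, d̄ = (0.49+0.46)/2 = 0.475, v̄ = (0.291+0.249)/2 = 0.27 → q = 8.2×0.475×0.27 = 1.052 m³/s
Panel 6-7: Δb = 4.3 m, d̄ = (0.46+0.12)/2 = 0.29, v̄ = (0.249+0.133)/2 = 0.191 → q = 4.3×0.29×0.191 = 0.2382 m³/s
Q = Σ q = 2.263 m³/s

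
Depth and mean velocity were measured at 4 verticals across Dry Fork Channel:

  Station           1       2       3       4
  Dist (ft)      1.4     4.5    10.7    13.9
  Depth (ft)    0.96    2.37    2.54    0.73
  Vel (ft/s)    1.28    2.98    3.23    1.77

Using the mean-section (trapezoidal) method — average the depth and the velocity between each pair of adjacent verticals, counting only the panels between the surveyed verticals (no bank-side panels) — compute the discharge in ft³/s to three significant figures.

Panel 1-2: Δb = 3.1 ft, d̄ = (0.96+2.37)/2 = 1.665, v̄ = (1.28+2.98)/2 = 2.13 → q = 3.1×1.665×2.13 = 10.99 ft³/s
Panel 2-3: Δb = 6.2 ft, d̄ = (2.37+2.54)/2 = 2.455, v̄ = (2.98+3.23)/2 = 3.105 → q = 6.2×2.455×3.105 = 47.26 ft³/s
Panel 3-4: Δb = 3.2 ft, d̄ = (2.54+0.73)/2 = 1.635, v̄ = (3.23+1.77)/2 = 2.5 → q = 3.2×1.635×2.5 = 13.08 ft³/s
Q = Σ q = 71.34 ft³/s

71.3 ft³/s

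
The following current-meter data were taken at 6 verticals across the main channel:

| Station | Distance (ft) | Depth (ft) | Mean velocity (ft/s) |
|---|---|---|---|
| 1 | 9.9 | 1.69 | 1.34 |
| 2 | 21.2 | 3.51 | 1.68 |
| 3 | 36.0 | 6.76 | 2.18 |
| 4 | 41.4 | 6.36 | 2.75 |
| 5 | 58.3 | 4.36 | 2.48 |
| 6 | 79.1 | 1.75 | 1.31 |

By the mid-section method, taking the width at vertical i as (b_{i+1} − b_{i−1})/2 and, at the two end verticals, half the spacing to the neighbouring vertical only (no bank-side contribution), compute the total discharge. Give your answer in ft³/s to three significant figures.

661 ft³/s

w_1 = (21.2 − 9.9)/2 = 5.65 ft; q_1 = 1.34 × 1.69 × 5.65 = 12.79 ft³/s
w_2 = (36.0 − 9.9)/2 = 13.05 ft; q_2 = 1.68 × 3.51 × 13.05 = 76.95 ft³/s
w_3 = (41.4 − 21.2)/2 = 10.1 ft; q_3 = 2.18 × 6.76 × 10.1 = 148.8 ft³/s
w_4 = (58.3 − 36.0)/2 = 11.15 ft; q_4 = 2.75 × 6.36 × 11.15 = 195.0 ft³/s
w_5 = (79.1 − 41.4)/2 = 18.85 ft; q_5 = 2.48 × 4.36 × 18.85 = 203.8 ft³/s
w_6 = (79.1 − 58.3)/2 = 10.4 ft; q_6 = 1.31 × 1.75 × 10.4 = 23.84 ft³/s
Q = Σ qᵢ = 661.3 ft³/s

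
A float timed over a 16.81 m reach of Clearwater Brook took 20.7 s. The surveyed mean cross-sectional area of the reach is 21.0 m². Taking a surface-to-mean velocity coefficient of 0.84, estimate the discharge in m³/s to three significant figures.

14.3 m³/s

v_surface = L / t̄ = 16.81 / 20.7 = 0.8121 m/s
v_mean = 0.84 × 0.8121 = 0.6821 m/s
Q = A × v_mean = 21.0 × 0.6821 = 14.33 m³/s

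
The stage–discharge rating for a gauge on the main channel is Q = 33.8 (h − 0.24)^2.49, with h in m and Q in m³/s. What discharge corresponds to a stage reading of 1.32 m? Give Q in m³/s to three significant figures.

40.9 m³/s

Q = 33.8 × (1.32 − 0.24)^2.49 = 33.8 × 1.08^2.49 = 40.94 m³/s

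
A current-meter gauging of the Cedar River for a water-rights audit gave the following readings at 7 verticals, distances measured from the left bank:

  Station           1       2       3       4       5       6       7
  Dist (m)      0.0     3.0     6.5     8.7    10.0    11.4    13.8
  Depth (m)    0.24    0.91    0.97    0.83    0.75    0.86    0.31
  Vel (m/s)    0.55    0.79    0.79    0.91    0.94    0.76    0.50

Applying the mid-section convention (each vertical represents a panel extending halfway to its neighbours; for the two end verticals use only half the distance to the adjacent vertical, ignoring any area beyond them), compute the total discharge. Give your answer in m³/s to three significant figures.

8.42 m³/s

w_1 = (3.0 − 0.0)/2 = 1.5 m; q_1 = 0.55 × 0.24 × 1.5 = 0.1980 m³/s
w_2 = (6.5 − 0.0)/2 = 3.25 m; q_2 = 0.79 × 0.91 × 3.25 = 2.336 m³/s
w_3 = (8.7 − 3.0)/2 = 2.85 m; q_3 = 0.79 × 0.97 × 2.85 = 2.184 m³/s
w_4 = (10.0 − 6.5)/2 = 1.75 m; q_4 = 0.91 × 0.83 × 1.75 = 1.322 m³/s
w_5 = (11.4 − 8.7)/2 = 1.35 m; q_5 = 0.94 × 0.75 × 1.35 = 0.9518 m³/s
w_6 = (13.8 − 10.0)/2 = 1.9 m; q_6 = 0.76 × 0.86 × 1.9 = 1.242 m³/s
w_7 = (13.8 − 11.4)/2 = 1.2 m; q_7 = 0.50 × 0.31 × 1.2 = 0.1860 m³/s
Q = Σ qᵢ = 8.420 m³/s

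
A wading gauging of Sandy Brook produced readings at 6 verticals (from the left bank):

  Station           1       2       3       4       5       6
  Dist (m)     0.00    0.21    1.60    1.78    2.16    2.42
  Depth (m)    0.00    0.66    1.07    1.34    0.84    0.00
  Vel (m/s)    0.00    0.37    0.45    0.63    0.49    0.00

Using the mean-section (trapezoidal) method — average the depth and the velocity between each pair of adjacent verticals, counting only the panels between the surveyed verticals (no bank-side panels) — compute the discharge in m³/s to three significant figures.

0.882 m³/s

Panel 1-2: Δb = 0.21 m, d̄ = (0.00+0.66)/2 = 0.33, v̄ = (0.00+0.37)/2 = 0.185 → q = 0.21×0.33×0.185 = 0.01282 m³/s
Panel 2-3: Δb = 1.39 m, d̄ = (0.66+1.07)/2 = 0.865, v̄ = (0.37+0.45)/2 = 0.41 → q = 1.39×0.865×0.41 = 0.4930 m³/s
Panel 3-4: Δb = 0.18 m, d̄ = (1.07+1.34)/2 = 1.205, v̄ = (0.45+0.63)/2 = 0.54 → q = 0.18×1.205×0.54 = 0.1171 m³/s
Panel 4-5: Δb = 0.38 m, d̄ = (1.34+0.84)/2 = 1.09, v̄ = (0.63+0.49)/2 = 0.56 → q = 0.38×1.09×0.56 = 0.2320 m³/s
Panel 5-6: Δb = 0.26 m, d̄ = (0.84+0.00)/2 = 0.42, v̄ = (0.49+0.00)/2 = 0.245 → q = 0.26×0.42×0.245 = 0.02675 m³/s
Q = Σ q = 0.8816 m³/s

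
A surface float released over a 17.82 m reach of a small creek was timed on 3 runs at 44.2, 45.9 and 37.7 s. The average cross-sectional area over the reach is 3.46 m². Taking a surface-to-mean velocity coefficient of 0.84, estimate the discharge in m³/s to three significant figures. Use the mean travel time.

1.22 m³/s

t̄ = (44.2 + 45.9 + 37.7) / 3 = 42.6 s
v_surface = L / t̄ = 17.82 / 42.6 = 0.4183 m/s
v_mean = 0.84 × 0.4183 = 0.3514 m/s
Q = A × v_mean = 3.46 × 0.3514 = 1.216 m³/s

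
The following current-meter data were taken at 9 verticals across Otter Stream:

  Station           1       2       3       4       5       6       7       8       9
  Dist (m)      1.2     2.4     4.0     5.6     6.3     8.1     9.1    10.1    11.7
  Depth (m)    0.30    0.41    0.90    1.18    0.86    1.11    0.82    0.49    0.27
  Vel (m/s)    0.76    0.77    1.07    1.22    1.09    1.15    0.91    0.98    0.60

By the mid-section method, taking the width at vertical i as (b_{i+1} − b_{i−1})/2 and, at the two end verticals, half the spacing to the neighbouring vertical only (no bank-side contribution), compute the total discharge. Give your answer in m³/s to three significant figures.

8.23 m³/s

w_1 = (2.4 − 1.2)/2 = 0.6 m; q_1 = 0.76 × 0.30 × 0.6 = 0.1368 m³/s
w_2 = (4.0 − 1.2)/2 = 1.4 m; q_2 = 0.77 × 0.41 × 1.4 = 0.4420 m³/s
w_3 = (5.6 − 2.4)/2 = 1.6 m; q_3 = 1.07 × 0.90 × 1.6 = 1.541 m³/s
w_4 = (6.3 − 4.0)/2 = 1.15 m; q_4 = 1.22 × 1.18 × 1.15 = 1.656 m³/s
w_5 = (8.1 − 5.6)/2 = 1.25 m; q_5 = 1.09 × 0.86 × 1.25 = 1.172 m³/s
w_6 = (9.1 − 6.3)/2 = 1.4 m; q_6 = 1.15 × 1.11 × 1.4 = 1.787 m³/s
w_7 = (10.1 − 8.1)/2 = 1 m; q_7 = 0.91 × 0.82 × 1 = 0.7462 m³/s
w_8 = (11.7 − 9.1)/2 = 1.3 m; q_8 = 0.98 × 0.49 × 1.3 = 0.6243 m³/s
w_9 = (11.7 − 10.1)/2 = 0.8 m; q_9 = 0.60 × 0.27 × 0.8 = 0.1296 m³/s
Q = Σ qᵢ = 8.234 m³/s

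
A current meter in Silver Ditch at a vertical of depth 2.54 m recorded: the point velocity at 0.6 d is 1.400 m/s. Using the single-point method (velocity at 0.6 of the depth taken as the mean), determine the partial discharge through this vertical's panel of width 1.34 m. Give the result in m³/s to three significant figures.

4.77 m³/s

v̄ = v₀.₆ = 1.400 m/s
q = v̄ × d × w = 1.400 × 2.54 × 1.34 = 4.765 m³/s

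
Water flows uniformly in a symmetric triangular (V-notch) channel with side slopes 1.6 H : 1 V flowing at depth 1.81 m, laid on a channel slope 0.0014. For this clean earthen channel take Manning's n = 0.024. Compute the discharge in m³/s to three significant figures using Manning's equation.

A = z·y² = 1.6×1.81² = 5.242 m²
P = 2y√(1+z²) = 2×1.81×√(1+1.6²) = 6.830 m
R = A/P = 5.242/6.830 = 0.7674 m
Q = (1/n)·A·R^(2/3)·S^(1/2) = (1/0.024) × 5.242 × 0.7674^(2/3) × 0.0014^(1/2) = 6.850 m³/s

6.85 m³/s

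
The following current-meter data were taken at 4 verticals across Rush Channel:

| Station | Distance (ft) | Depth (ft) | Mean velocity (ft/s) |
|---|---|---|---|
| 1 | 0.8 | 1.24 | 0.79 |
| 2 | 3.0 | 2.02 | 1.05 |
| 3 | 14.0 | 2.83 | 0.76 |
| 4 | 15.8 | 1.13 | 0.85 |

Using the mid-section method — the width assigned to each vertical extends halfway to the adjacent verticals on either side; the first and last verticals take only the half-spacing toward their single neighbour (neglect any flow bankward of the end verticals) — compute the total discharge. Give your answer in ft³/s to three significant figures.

w_1 = (3.0 − 0.8)/2 = 1.1 ft; q_1 = 0.79 × 1.24 × 1.1 = 1.078 ft³/s
w_2 = (14.0 − 0.8)/2 = 6.6 ft; q_2 = 1.05 × 2.02 × 6.6 = 14.00 ft³/s
w_3 = (15.8 − 3.0)/2 = 6.4 ft; q_3 = 0.76 × 2.83 × 6.4 = 13.77 ft³/s
w_4 = (15.8 − 14.0)/2 = 0.9 ft; q_4 = 0.85 × 1.13 × 0.9 = 0.8645 ft³/s
Q = Σ qᵢ = 29.71 ft³/s

29.7 ft³/s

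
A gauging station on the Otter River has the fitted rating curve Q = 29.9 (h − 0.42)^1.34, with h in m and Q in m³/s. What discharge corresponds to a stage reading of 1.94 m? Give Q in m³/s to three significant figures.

Q = 29.9 × (1.94 − 0.42)^1.34 = 29.9 × 1.52^1.34 = 52.40 m³/s

52.4 m³/s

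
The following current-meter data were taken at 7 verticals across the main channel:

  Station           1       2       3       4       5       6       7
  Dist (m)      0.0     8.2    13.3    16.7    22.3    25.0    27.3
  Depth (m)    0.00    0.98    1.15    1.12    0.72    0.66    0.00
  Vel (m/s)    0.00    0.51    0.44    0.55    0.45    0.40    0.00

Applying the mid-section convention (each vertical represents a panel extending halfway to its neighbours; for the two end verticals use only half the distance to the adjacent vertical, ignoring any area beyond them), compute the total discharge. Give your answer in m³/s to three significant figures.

10.3 m³/s

w_2 = (13.3 − 0.0)/2 = 6.65 m; q_2 = 0.51 × 0.98 × 6.65 = 3.324 m³/s
w_3 = (16.7 − 8.2)/2 = 4.25 m; q_3 = 0.44 × 1.15 × 4.25 = 2.151 m³/s
w_4 = (22.3 − 13.3)/2 = 4.5 m; q_4 = 0.55 × 1.12 × 4.5 = 2.772 m³/s
w_5 = (25.0 − 16.7)/2 = 4.15 m; q_5 = 0.45 × 0.72 × 4.15 = 1.345 m³/s
w_6 = (27.3 − 22.3)/2 = 2.5 m; q_6 = 0.40 × 0.66 × 2.5 = 0.6600 m³/s
Stations 1, 7 contribute zero (depth or velocity is 0).
Q = Σ qᵢ = 10.25 m³/s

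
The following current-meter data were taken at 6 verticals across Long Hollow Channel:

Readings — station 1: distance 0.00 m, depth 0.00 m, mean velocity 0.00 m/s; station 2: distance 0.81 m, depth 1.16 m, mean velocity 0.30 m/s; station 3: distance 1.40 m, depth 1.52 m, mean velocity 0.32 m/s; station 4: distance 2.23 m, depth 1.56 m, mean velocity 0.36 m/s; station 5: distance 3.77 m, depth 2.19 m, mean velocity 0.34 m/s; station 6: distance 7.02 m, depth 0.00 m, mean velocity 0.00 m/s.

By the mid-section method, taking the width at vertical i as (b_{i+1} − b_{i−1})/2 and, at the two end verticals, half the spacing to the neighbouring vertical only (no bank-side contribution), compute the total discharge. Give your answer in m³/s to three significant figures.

3.04 m³/s

w_2 = (1.40 − 0.00)/2 = 0.7 m; q_2 = 0.30 × 1.16 × 0.7 = 0.2436 m³/s
w_3 = (2.23 − 0.81)/2 = 0.71 m; q_3 = 0.32 × 1.52 × 0.71 = 0.3453 m³/s
w_4 = (3.77 − 1.40)/2 = 1.185 m; q_4 = 0.36 × 1.56 × 1.185 = 0.6655 m³/s
w_5 = (7.02 − 2.23)/2 = 2.395 m; q_5 = 0.34 × 2.19 × 2.395 = 1.783 m³/s
Stations 1, 6 contribute zero (depth or velocity is 0).
Q = Σ qᵢ = 3.038 m³/s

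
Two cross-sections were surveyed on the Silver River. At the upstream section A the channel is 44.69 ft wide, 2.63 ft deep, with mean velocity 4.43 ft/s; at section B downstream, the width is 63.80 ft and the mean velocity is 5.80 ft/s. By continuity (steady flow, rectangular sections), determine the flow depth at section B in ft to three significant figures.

1.41 ft

Q = A₁V₁ = (44.69×2.63) × 4.43 = 520.7 ft³/s
d₂ = Q/(b₂ V₂) = 520.7/(63.80×5.80) = 1.407 ft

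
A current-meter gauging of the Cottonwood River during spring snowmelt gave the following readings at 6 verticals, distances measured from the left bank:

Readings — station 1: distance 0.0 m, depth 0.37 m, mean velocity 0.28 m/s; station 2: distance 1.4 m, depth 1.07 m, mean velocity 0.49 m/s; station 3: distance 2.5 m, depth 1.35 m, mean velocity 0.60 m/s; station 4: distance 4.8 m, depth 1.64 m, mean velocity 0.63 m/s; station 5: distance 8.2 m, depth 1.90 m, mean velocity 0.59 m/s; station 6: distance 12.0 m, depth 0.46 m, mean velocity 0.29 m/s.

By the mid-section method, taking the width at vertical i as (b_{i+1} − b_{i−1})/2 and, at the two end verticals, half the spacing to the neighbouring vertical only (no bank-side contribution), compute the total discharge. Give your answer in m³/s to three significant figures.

w_1 = (1.4 − 0.0)/2 = 0.7 m; q_1 = 0.28 × 0.37 × 0.7 = 0.07252 m³/s
w_2 = (2.5 − 0.0)/2 = 1.25 m; q_2 = 0.49 × 1.07 × 1.25 = 0.6554 m³/s
w_3 = (4.8 − 1.4)/2 = 1.7 m; q_3 = 0.60 × 1.35 × 1.7 = 1.377 m³/s
w_4 = (8.2 − 2.5)/2 = 2.85 m; q_4 = 0.63 × 1.64 × 2.85 = 2.945 m³/s
w_5 = (12.0 − 4.8)/2 = 3.6 m; q_5 = 0.59 × 1.90 × 3.6 = 4.036 m³/s
w_6 = (12.0 − 8.2)/2 = 1.9 m; q_6 = 0.29 × 0.46 × 1.9 = 0.2535 m³/s
Q = Σ qᵢ = 9.339 m³/s

9.34 m³/s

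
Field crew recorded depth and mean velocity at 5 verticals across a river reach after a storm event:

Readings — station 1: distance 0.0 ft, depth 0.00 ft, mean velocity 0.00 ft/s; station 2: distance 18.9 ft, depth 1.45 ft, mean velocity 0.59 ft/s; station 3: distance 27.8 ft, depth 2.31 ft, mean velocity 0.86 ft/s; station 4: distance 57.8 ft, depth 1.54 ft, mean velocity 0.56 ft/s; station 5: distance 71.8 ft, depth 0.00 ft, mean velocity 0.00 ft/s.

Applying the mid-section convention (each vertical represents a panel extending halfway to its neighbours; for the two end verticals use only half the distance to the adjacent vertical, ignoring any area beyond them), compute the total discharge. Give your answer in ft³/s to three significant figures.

69.5 ft³/s

w_2 = (27.8 − 0.0)/2 = 13.9 ft; q_2 = 0.59 × 1.45 × 13.9 = 11.89 ft³/s
w_3 = (57.8 − 18.9)/2 = 19.45 ft; q_3 = 0.86 × 2.31 × 19.45 = 38.64 ft³/s
w_4 = (71.8 − 27.8)/2 = 22 ft; q_4 = 0.56 × 1.54 × 22 = 18.97 ft³/s
Stations 1, 5 contribute zero (depth or velocity is 0).
Q = Σ qᵢ = 69.50 ft³/s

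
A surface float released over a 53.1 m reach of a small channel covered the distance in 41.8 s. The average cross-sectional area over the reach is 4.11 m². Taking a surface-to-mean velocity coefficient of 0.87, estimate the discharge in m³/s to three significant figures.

v_surface = L / t̄ = 53.1 / 41.8 = 1.270 m/s
v_mean = 0.87 × 1.270 = 1.105 m/s
Q = A × v_mean = 4.11 × 1.105 = 4.542 m³/s

4.54 m³/s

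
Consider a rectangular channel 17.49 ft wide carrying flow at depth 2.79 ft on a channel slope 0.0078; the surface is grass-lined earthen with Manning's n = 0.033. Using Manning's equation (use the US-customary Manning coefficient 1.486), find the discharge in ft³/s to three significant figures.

A = b·y = 17.49 × 2.79 = 48.80 ft²
P = b + 2y = 17.49 + 2×2.79 = 23.07 ft
R = A/P = 48.80/23.07 = 2.115 ft
Q = (1.486/n)·A·R^(2/3)·S^(1/2) = (1.486/0.033) × 48.80 × 2.115^(2/3) × 0.0078^(1/2) = 319.8 ft³/s

320 ft³/s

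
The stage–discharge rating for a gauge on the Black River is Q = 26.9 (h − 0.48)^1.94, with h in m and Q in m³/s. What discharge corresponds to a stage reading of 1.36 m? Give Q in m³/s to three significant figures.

Q = 26.9 × (1.36 − 0.48)^1.94 = 26.9 × 0.88^1.94 = 20.99 m³/s

21.0 m³/s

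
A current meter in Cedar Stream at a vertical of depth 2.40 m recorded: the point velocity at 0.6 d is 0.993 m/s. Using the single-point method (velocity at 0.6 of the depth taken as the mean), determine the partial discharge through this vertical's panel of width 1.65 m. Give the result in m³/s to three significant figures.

3.93 m³/s

v̄ = v₀.₆ = 0.993 m/s
q = v̄ × d × w = 0.9930 × 2.40 × 1.65 = 3.932 m³/s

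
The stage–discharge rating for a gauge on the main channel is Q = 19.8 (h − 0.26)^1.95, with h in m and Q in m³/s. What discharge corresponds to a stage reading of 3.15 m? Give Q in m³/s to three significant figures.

Q = 19.8 × (3.15 − 0.26)^1.95 = 19.8 × 2.89^1.95 = 156.8 m³/s

157 m³/s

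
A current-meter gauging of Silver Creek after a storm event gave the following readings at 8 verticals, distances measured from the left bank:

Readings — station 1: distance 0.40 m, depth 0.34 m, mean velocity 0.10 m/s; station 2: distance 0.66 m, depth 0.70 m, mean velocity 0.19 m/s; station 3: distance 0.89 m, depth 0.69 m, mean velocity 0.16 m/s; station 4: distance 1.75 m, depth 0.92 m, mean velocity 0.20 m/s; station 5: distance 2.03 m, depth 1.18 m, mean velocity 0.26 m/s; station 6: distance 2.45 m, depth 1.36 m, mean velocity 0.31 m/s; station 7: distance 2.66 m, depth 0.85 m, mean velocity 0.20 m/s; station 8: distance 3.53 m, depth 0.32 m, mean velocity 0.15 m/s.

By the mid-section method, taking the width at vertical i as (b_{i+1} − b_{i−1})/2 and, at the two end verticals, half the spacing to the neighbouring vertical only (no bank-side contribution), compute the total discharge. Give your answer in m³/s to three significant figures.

w_1 = (0.66 − 0.40)/2 = 0.13 m; q_1 = 0.10 × 0.34 × 0.13 = 0.004420 m³/s
w_2 = (0.89 − 0.40)/2 = 0.245 m; q_2 = 0.19 × 0.70 × 0.245 = 0.03259 m³/s
w_3 = (1.75 − 0.66)/2 = 0.545 m; q_3 = 0.16 × 0.69 × 0.545 = 0.06017 m³/s
w_4 = (2.03 − 0.89)/2 = 0.57 m; q_4 = 0.20 × 0.92 × 0.57 = 0.1049 m³/s
w_5 = (2.45 − 1.75)/2 = 0.35 m; q_5 = 0.26 × 1.18 × 0.35 = 0.1074 m³/s
w_6 = (2.66 − 2.03)/2 = 0.315 m; q_6 = 0.31 × 1.36 × 0.315 = 0.1328 m³/s
w_7 = (3.53 − 2.45)/2 = 0.54 m; q_7 = 0.20 × 0.85 × 0.54 = 0.09180 m³/s
w_8 = (3.53 − 2.66)/2 = 0.435 m; q_8 = 0.15 × 0.32 × 0.435 = 0.02088 m³/s
Q = Σ qᵢ = 0.5549 m³/s

0.555 m³/s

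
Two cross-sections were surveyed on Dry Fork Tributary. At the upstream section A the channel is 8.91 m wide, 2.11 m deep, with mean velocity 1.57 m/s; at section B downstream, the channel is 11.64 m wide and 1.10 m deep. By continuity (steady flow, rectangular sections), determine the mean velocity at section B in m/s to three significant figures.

Q = A₁V₁ = (8.91×2.11) × 1.57 = 29.52 m³/s
A₂ = 11.64 × 1.10 = 12.80 m²
V₂ = Q/A₂ = 29.52/12.80 = 2.305 m/s

2.31 m/s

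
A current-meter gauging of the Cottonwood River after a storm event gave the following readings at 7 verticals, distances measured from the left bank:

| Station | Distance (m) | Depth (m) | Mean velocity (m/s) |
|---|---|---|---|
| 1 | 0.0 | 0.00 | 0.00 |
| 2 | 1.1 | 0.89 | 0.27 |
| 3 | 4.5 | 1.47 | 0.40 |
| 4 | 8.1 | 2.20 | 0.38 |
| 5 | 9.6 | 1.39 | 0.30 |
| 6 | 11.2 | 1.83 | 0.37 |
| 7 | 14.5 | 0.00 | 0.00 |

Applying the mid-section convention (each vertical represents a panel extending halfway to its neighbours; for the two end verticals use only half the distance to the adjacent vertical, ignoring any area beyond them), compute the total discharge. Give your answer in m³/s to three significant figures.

7.04 m³/s

w_2 = (4.5 − 0.0)/2 = 2.25 m; q_2 = 0.27 × 0.89 × 2.25 = 0.5407 m³/s
w_3 = (8.1 − 1.1)/2 = 3.5 m; q_3 = 0.40 × 1.47 × 3.5 = 2.058 m³/s
w_4 = (9.6 − 4.5)/2 = 2.55 m; q_4 = 0.38 × 2.20 × 2.55 = 2.132 m³/s
w_5 = (11.2 − 8.1)/2 = 1.55 m; q_5 = 0.30 × 1.39 × 1.55 = 0.6464 m³/s
w_6 = (14.5 − 9.6)/2 = 2.45 m; q_6 = 0.37 × 1.83 × 2.45 = 1.659 m³/s
Stations 1, 7 contribute zero (depth or velocity is 0).
Q = Σ qᵢ = 7.036 m³/s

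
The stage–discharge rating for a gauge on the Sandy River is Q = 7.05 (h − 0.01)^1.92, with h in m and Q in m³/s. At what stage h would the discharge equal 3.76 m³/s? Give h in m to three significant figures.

h − h₀ = (Q/C)^(1/b) = (3.76/7.05)^(1/1.92) = 0.7208 m
h = 0.01 + 0.7208 = 0.7308 m

0.731 m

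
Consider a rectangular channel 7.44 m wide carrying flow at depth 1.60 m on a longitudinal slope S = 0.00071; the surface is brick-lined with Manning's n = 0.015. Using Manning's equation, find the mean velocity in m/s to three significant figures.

A = b·y = 7.44 × 1.60 = 11.90 m²
P = b + 2y = 7.44 + 2×1.60 = 10.64 m
R = A/P = 11.90/10.64 = 1.119 m
Q = (1/n)·A·R^(2/3)·S^(1/2) = (1/0.015) × 11.90 × 1.119^(2/3) × 0.00071^(1/2) = 22.79 m³/s
V = Q/A = 22.79/11.90 = 1.914 m/s

1.91 m/s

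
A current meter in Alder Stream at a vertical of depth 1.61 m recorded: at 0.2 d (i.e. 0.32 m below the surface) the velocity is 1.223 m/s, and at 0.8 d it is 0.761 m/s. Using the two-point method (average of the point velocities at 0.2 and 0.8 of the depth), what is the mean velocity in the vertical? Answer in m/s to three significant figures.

v̄ = (1.223 + 0.761) / 2 = 0.9920 m/s

0.992 m/s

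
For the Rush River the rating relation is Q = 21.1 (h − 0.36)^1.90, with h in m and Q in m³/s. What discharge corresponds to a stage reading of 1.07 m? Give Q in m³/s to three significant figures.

11.0 m³/s

Q = 21.1 × (1.07 − 0.36)^1.90 = 21.1 × 0.71^1.90 = 11.01 m³/s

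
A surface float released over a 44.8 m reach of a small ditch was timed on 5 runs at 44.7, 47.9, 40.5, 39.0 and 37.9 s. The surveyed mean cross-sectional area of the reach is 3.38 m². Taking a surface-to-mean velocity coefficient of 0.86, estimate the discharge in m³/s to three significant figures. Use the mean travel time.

3.10 m³/s

t̄ = (44.7 + 47.9 + 40.5 + 39.0 + 37.9) / 5 = 42 s
v_surface = L / t̄ = 44.8 / 42 = 1.067 m/s
v_mean = 0.86 × 1.067 = 0.9173 m/s
Q = A × v_mean = 3.38 × 0.9173 = 3.101 m³/s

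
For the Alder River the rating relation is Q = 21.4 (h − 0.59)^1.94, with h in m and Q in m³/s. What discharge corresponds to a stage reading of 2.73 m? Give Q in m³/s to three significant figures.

93.6 m³/s

Q = 21.4 × (2.73 − 0.59)^1.94 = 21.4 × 2.14^1.94 = 93.63 m³/s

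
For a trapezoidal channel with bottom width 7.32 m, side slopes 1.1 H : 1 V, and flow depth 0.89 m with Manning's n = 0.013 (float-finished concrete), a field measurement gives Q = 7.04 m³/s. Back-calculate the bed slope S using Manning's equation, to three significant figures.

A = (b + z·y)·y = (7.32 + 1.1×0.89)×0.89 = 7.386 m²
P = b + 2y√(1+z²) = 7.32 + 2×0.89×√(1+1.1²) = 9.966 m
R = A/P = 7.386/9.966 = 0.7411 m
S = (Q·n / (1·A·R^(2/3)))² = (7.04×0.013 / (1×7.386×0.8190))² = 0.0002289

0.000229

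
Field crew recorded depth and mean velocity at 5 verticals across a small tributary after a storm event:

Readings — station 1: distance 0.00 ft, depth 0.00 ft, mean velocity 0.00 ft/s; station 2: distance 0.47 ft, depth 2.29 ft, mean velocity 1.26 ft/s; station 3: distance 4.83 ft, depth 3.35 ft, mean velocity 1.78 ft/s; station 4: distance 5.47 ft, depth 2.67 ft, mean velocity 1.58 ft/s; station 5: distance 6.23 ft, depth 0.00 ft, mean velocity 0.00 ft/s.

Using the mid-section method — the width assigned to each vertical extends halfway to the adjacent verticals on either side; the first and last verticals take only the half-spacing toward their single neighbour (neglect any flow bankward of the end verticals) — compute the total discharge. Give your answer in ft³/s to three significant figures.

w_2 = (4.83 − 0.00)/2 = 2.415 ft; q_2 = 1.26 × 2.29 × 2.415 = 6.968 ft³/s
w_3 = (5.47 − 0.47)/2 = 2.5 ft; q_3 = 1.78 × 3.35 × 2.5 = 14.91 ft³/s
w_4 = (6.23 − 4.83)/2 = 0.7 ft; q_4 = 1.58 × 2.67 × 0.7 = 2.953 ft³/s
Stations 1, 5 contribute zero (depth or velocity is 0).
Q = Σ qᵢ = 24.83 ft³/s

24.8 ft³/s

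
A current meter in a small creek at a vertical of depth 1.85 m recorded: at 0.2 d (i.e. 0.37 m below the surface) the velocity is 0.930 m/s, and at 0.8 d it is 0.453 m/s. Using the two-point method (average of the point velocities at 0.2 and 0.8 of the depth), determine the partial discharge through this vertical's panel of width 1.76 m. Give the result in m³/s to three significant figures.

2.25 m³/s

v̄ = (0.930 + 0.453) / 2 = 0.6915 m/s
q = v̄ × d × w = 0.6915 × 1.85 × 1.76 = 2.252 m³/s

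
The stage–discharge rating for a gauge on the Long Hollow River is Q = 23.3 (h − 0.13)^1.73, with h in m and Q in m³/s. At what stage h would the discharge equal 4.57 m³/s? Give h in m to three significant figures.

h − h₀ = (Q/C)^(1/b) = (4.57/23.3)^(1/1.73) = 0.3900 m
h = 0.13 + 0.3900 = 0.5200 m

0.520 m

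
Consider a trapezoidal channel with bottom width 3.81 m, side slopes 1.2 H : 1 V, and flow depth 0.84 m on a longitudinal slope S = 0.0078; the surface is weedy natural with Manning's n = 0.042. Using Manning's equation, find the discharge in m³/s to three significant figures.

6.25 m³/s

A = (b + z·y)·y = (3.81 + 1.2×0.84)×0.84 = 4.047 m²
P = b + 2y√(1+z²) = 3.81 + 2×0.84×√(1+1.2²) = 6.434 m
R = A/P = 4.047/6.434 = 0.6290 m
Q = (1/n)·A·R^(2/3)·S^(1/2) = (1/0.042) × 4.047 × 0.6290^(2/3) × 0.0078^(1/2) = 6.248 m³/s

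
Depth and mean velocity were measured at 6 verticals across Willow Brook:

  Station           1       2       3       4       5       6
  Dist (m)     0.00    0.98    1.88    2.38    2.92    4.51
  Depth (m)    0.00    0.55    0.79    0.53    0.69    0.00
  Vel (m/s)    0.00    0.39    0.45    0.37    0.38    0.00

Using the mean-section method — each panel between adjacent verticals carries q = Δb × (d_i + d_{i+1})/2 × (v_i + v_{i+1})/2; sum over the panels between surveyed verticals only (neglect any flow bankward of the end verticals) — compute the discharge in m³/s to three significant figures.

Panel 1-2: Δb = 0.98 m, d̄ = (0.00+0.55)/2 = 0.275, v̄ = (0.00+0.39)/2 = 0.195 → q = 0.98×0.275×0.195 = 0.05255 m³/s
Panel 2-3: Δb = 0.9 m, d̄ = (0.55+0.79)/2 = 0.67, v̄ = (0.39+0.45)/2 = 0.42 → q = 0.9×0.67×0.42 = 0.2533 m³/s
Panel 3-4: Δb = 0.5 m, d̄ = (0.79+0.53)/2 = 0.66, v̄ = (0.45+0.37)/2 = 0.41 → q = 0.5×0.66×0.41 = 0.1353 m³/s
Panel 4-5: Δb = 0.54 m, d̄ = (0.53+0.69)/2 = 0.61, v̄ = (0.37+0.38)/2 = 0.375 → q = 0.54×0.61×0.375 = 0.1235 m³/s
Panel 5-6: Δb = 1.59 m, d̄ = (0.69+0.00)/2 = 0.345, v̄ = (0.38+0.00)/2 = 0.19 → q = 1.59×0.345×0.19 = 0.1042 m³/s
Q = Σ q = 0.6689 m³/s

0.669 m³/s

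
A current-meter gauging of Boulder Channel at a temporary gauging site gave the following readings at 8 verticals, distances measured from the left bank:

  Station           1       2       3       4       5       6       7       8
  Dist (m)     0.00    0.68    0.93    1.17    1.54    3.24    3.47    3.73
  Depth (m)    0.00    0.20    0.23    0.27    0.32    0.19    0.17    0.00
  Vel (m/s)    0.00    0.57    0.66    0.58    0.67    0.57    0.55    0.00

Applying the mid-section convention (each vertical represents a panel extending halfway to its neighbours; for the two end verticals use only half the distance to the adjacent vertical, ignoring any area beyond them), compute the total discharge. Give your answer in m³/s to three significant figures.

w_2 = (0.93 − 0.00)/2 = 0.465 m; q_2 = 0.57 × 0.20 × 0.465 = 0.05301 m³/s
w_3 = (1.17 − 0.68)/2 = 0.245 m; q_3 = 0.66 × 0.23 × 0.245 = 0.03719 m³/s
w_4 = (1.54 − 0.93)/2 = 0.305 m; q_4 = 0.58 × 0.27 × 0.305 = 0.04776 m³/s
w_5 = (3.24 − 1.17)/2 = 1.035 m; q_5 = 0.67 × 0.32 × 1.035 = 0.2219 m³/s
w_6 = (3.47 − 1.54)/2 = 0.965 m; q_6 = 0.57 × 0.19 × 0.965 = 0.1045 m³/s
w_7 = (3.73 − 3.24)/2 = 0.245 m; q_7 = 0.55 × 0.17 × 0.245 = 0.02291 m³/s
Stations 1, 8 contribute zero (depth or velocity is 0).
Q = Σ qᵢ = 0.4873 m³/s

0.487 m³/s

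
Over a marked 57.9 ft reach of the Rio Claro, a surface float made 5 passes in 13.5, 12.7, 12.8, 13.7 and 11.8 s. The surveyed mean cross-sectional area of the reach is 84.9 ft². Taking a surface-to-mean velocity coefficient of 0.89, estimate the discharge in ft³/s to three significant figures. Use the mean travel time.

339 ft³/s

t̄ = (13.5 + 12.7 + 12.8 + 13.7 + 11.8) / 5 = 12.9 s
v_surface = L / t̄ = 57.9 / 12.9 = 4.488 ft/s
v_mean = 0.89 × 4.488 = 3.995 ft/s
Q = A × v_mean = 84.9 × 3.995 = 339.1 ft³/s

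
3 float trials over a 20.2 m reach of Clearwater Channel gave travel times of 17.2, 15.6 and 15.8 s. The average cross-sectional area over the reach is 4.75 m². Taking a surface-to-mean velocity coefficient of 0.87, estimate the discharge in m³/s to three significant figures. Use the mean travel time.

5.15 m³/s

t̄ = (17.2 + 15.6 + 15.8) / 3 = 16.2 s
v_surface = L / t̄ = 20.2 / 16.2 = 1.247 m/s
v_mean = 0.87 × 1.247 = 1.085 m/s
Q = A × v_mean = 4.75 × 1.085 = 5.153 m³/s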